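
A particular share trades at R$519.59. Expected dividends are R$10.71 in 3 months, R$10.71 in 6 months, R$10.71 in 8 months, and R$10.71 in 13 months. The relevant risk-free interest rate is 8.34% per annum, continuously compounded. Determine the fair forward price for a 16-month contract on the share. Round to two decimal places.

R$535.24

PV(dividends) I = 10.71·e^(−0.0834·3/12) + 10.71·e^(−0.0834·6/12) + 10.71·e^(−0.0834·8/12) + 10.71·e^(−0.0834·13/12)
I = 10.4890 + 10.2726 + 10.1308 + 9.7848 = 40.6772
F = (S − I)·e^(rT) = (519.59 − 40.6772) · e^(0.0834·16/12)
= 478.9128 · e^0.111200 = 478.9128 × 1.117618 = R$535.24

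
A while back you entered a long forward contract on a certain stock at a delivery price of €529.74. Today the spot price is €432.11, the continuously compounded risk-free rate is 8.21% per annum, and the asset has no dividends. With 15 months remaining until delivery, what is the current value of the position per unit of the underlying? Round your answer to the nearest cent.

-€45.96

Current fair forward for the remaining 15 months: F = S·e^(r·T), r = 0.0821
F = 432.11 · e^(0.0821 × 15/12) = 432.11 × 1.108076 = 478.8107
Value of long forward = (F − K)·e^(−rT) = (478.8107 − 529.74) · e^(−0.0821·15/12)
= -50.9293 × 0.902465 = -45.96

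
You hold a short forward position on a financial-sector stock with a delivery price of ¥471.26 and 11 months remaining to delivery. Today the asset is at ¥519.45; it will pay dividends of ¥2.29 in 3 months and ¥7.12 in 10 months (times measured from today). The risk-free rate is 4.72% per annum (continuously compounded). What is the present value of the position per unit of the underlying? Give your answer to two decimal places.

-¥59.04

PV(remaining dividends) I = 2.29·e^(−0.0472·3/12) + 7.12·e^(−0.0472·10/12) = 9.1085
Current forward F = (S − I)·e^(rT) = (519.45 − 9.1085)·e^(0.0472·11/12) = 510.3415 × 1.044216 = 532.9068
Value (long) = (F − K)·e^(−rT) = (532.9068 − 471.26) × 0.957656 = 59.0364
Short position value = −(long value) = -¥59.04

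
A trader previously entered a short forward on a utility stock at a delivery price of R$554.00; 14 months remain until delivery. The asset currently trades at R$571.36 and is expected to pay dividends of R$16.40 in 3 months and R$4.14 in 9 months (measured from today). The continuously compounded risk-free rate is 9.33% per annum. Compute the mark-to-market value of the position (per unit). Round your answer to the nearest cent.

-R$54.61

PV(remaining dividends) I = 16.40·e^(−0.0933·3/12) + 4.14·e^(−0.0933·9/12) = 19.8821
Current forward F = (S − I)·e^(rT) = (571.36 − 19.8821)·e^(0.0933·14/12) = 551.4779 × 1.114995 = 614.8951
Value (long) = (F − K)·e^(−rT) = (614.8951 − 554.00) × 0.896865 = 54.6147
Short position value = −(long value) = -R$54.61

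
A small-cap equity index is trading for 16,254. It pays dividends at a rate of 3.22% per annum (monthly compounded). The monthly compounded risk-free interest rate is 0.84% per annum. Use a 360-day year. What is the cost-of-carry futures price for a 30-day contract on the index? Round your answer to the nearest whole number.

F = S · (1+r/12)^(12T) / (1+q/12)^(12T)
= 16254 × 1.000700 / 1.002683 = 16254 × 0.998022
F = 16,222

16,222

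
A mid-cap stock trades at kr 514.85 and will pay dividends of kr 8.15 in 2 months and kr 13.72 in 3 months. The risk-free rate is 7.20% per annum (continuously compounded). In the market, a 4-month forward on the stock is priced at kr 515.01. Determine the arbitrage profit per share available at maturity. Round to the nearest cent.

kr 9.71 per share

PV(dividends) I = 8.15·e^(−0.0720·2/12) + 13.72·e^(−0.0720·3/12) = 21.5280
Fair forward F* = (S − I)·e^(rT) = (514.85 − 21.5280)·e^0.024000 = 493.3220 × 1.024290 = 505.3048
Market kr 515.01 > fair 505.3048: forward overpriced → cash-and-carry (borrow at r, buy the stock and collect the dividends, short the forward).
Profit at T = |F_mkt − F*| = |515.01 − 505.3048| = kr 9.71 per share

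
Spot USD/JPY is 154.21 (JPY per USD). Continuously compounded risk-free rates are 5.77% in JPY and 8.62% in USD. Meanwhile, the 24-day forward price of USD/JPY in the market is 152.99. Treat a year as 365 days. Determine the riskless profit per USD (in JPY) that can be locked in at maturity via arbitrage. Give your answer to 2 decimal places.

0.93 per USD (in JPY)

Fair forward: F* = S·e^(carry·T), with carry = (r_JPY − r_USD) = 0.0577 − 0.0862 = -0.0285
F* = 154.21 · e^(-0.0285 × 24/365) = 154.21 · e^-0.001874 = 154.21 × 0.998128 = 153.9213
Market 152.99 < fair 153.9213: forward underpriced → reverse cash-and-carry (short spot, go long the forward).
At maturity, profit = |F_mkt − F*| = |152.99 − 153.9213| = 0.93 per USD (in JPY)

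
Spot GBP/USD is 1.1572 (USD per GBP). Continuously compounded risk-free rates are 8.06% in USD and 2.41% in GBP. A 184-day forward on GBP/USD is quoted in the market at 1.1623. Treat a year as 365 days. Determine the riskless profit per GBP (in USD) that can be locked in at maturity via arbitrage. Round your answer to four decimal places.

0.0283 per GBP (in USD)

Fair forward: F* = S·e^(carry·T), with carry = (r_USD − r_GBP) = 0.0806 − 0.0241 = 0.0565
F* = 1.1572 · e^(0.0565 × 184/365) = 1.1572 · e^0.028482 = 1.1572 × 1.028891 = 1.1906
Market 1.1623 < fair 1.1906: forward underpriced → reverse cash-and-carry (short spot, go long the forward).
At maturity, profit = |F_mkt − F*| = |1.1623 − 1.1906| = 0.0283 per GBP (in USD)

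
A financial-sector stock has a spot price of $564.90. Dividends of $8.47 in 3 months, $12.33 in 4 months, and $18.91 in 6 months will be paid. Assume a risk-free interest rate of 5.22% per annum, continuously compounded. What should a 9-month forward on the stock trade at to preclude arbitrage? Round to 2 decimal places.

PV(dividends) I = 8.47·e^(−0.0522·3/12) + 12.33·e^(−0.0522·4/12) + 18.91·e^(−0.0522·6/12)
I = 8.3602 + 12.1173 + 18.4228 = 38.9003
F = (S − I)·e^(rT) = (564.90 − 38.9003) · e^(0.0522·9/12)
= 525.9997 · e^0.039150 = 525.9997 × 1.039926 = $547.00

$547.00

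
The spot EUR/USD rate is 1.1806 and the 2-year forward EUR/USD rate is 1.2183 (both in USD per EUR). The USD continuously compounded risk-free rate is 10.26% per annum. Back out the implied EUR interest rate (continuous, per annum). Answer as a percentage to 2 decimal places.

F = S·e^((r_USD − r_EUR)T) ⇒ r_EUR = r_USD − ln(F/S)/T
ln(1.2183/1.1806) = 0.031434; /(2) = 0.015717
r_EUR = 0.1026 − 0.015717 = 0.086883
r_EUR = 8.69%

8.69%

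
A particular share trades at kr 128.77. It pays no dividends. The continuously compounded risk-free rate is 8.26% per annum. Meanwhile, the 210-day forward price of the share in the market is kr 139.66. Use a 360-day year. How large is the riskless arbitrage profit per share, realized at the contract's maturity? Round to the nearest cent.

kr 4.53 per share

Fair forward: F* = S·e^(carry·T), with carry = r = 0.0826
F* = 128.77 · e^(0.0826 × 210/360) = 128.77 · e^0.048183 = 128.77 × 1.049363 = kr 135.1265
Market kr 139.66 > fair kr 135.1265: forward overpriced → cash-and-carry (buy spot, short the forward).
At maturity, profit = |F_mkt − F*| = |139.66 − 135.1265| = kr 4.53 per share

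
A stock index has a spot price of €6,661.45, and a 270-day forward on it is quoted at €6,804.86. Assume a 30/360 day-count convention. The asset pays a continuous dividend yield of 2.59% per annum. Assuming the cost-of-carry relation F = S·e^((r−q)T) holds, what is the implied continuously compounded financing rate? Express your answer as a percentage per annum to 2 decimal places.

From F = S·e^((r−q)T): (r − q) = ln(F/S)/T
ln(6804.86/6661.45) = ln(1.021528) = 0.021300
(r − q) = 0.021300 / (270/360) = 0.028400
r = ln(F/S)/T + q = 0.028400 + 0.0259 = 0.054300
r = 5.43%

5.43%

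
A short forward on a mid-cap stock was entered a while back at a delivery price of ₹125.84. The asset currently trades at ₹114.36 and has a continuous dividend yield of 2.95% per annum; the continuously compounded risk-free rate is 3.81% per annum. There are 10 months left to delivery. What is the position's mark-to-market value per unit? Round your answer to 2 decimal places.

Current fair forward for the remaining 10 months: F = S·e^((r − q)·T), (r − q) = 0.0381 − 0.0295 = 0.0086
F = 114.36 · e^(0.0086 × 10/12) = 114.36 × 1.007192 = 115.1825
Value of long forward = (F − K)·e^(−rT) = (115.1825 − 125.84) · e^(−0.0381·10/12)
= -10.6575 × 0.968749 = -10.32
Short position value = −(long value) = ₹10.32

₹10.32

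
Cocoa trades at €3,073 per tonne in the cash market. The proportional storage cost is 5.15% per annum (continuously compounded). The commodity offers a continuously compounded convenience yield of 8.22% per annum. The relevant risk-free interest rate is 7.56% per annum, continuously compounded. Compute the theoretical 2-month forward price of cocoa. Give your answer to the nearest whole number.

€3,096 per tonne

Net carry = r + u − y = 0.0756 + 0.0515 − 0.0822 = 0.0449
F = S·e^((r+u−y)T) = 3073 · e^(0.0449 × 2/12) = 3073 · e^0.007483
= 3073 × 1.007511 = €3,096 per tonne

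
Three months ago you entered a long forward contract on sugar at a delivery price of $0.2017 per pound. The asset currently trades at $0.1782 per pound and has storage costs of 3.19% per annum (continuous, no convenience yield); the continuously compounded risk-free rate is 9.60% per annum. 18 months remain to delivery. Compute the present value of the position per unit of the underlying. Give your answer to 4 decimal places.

Current fair forward for the remaining 18 months: F = S·e^((r + u)·T), (r + u) = 0.0960 + 0.0319 = 0.1279
F = 0.1782 · e^(0.1279 × 18/12) = 0.1782 × 1.211489 = 0.2159
Value of long forward = (F − K)·e^(−rT) = (0.2159 − 0.2017) · e^(−0.0960·18/12)
= 0.0142 × 0.865888 = 0.0123

$0.0123 per pound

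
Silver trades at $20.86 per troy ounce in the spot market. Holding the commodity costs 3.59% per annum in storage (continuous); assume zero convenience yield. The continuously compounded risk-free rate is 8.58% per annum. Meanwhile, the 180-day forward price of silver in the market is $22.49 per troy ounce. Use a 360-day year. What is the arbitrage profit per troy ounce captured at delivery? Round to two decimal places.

Fair forward: F* = S·e^(carry·T), with carry = (r + u) = 0.0858 + 0.0359 = 0.1217
F* = 20.86 · e^(0.1217 × 180/360) = 20.86 · e^0.060850 = 20.86 × 1.062739 = $22.1687
Market $22.49 > fair $22.1687: forward overpriced → cash-and-carry (buy spot, short the forward).
At maturity, profit = |F_mkt − F*| = |22.49 − 22.1687| = $0.32 per troy ounce

$0.32 per troy ounce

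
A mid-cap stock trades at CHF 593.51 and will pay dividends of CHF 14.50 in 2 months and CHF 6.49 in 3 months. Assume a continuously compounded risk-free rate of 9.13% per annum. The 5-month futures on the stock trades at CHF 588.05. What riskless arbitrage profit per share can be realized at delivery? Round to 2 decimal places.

PV(dividends) I = 14.50·e^(−0.0913·2/12) + 6.49·e^(−0.0913·3/12) = 20.6246
Fair futures F* = (S − I)·e^(rT) = (593.51 − 20.6246)·e^0.038042 = 572.8854 × 1.038775 = 595.0990
Market CHF 588.05 < fair 595.0990: forward underpriced → reverse cash-and-carry (short the stock, invest proceeds at r, pay the dividends, go long the forward).
Profit at T = |F_mkt − F*| = |588.05 − 595.0990| = CHF 7.05 per share

CHF 7.05 per share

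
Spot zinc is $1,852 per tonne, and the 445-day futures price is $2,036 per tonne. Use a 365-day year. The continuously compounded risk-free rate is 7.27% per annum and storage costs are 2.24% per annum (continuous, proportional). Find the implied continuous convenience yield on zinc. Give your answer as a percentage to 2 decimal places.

1.74%

F = S·e^((r+u−y)T) ⇒ (r+u−y) = ln(F/S)/T
ln(2036/1852) = 0.094721; /T ⇒ 0.077693
y = r + u − ln(F/S)/T = 0.0727 + 0.0224 − 0.077693 = 0.017407
y = 1.74%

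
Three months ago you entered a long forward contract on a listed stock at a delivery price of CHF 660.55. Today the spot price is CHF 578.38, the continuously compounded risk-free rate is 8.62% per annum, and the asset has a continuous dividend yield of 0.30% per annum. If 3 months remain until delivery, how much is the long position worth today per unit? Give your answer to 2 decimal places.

Current fair forward for the remaining 3 months: F = S·e^((r − q)·T), (r − q) = 0.0862 − 0.0030 = 0.0832
F = 578.38 · e^(0.0832 × 3/12) = 578.38 × 1.021018 = 590.5364
Value of long forward = (F − K)·e^(−rT) = (590.5364 − 660.55) · e^(−0.0862·3/12)
= -70.0136 × 0.978681 = -68.52

-CHF 68.52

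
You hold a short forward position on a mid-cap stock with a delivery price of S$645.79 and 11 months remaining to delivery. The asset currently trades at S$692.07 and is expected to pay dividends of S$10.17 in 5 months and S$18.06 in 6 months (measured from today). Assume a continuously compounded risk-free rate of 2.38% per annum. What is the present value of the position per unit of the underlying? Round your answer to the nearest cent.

-S$32.30

PV(remaining dividends) I = 10.17·e^(−0.0238·5/12) + 18.06·e^(−0.0238·6/12) = 27.9160
Current forward F = (S − I)·e^(rT) = (692.07 − 27.9160)·e^(0.0238·11/12) = 664.1540 × 1.022056 = 678.8026
Value (long) = (F − K)·e^(−rT) = (678.8026 − 645.79) × 0.978420 = 32.3002
Short position value = −(long value) = -S$32.30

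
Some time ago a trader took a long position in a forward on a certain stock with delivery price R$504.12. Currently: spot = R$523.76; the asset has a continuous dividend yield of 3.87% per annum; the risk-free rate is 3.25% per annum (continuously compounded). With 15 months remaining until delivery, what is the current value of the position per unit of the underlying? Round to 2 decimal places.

Current fair forward for the remaining 15 months: F = S·e^((r − q)·T), (r − q) = 0.0325 − 0.0387 = -0.0062
F = 523.76 · e^(-0.0062 × 15/12) = 523.76 × 0.992280 = 519.7166
Value of long forward = (F − K)·e^(−rT) = (519.7166 − 504.12) · e^(−0.0325·15/12)
= 15.5966 × 0.960189 = 14.98

R$14.98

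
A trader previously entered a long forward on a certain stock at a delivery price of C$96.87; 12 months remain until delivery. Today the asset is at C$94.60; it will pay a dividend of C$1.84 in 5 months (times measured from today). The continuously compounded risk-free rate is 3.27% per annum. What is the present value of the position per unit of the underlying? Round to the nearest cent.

PV(remaining dividends) I = 1.84·e^(−0.0327·5/12) = 1.8151
Current forward F = (S − I)·e^(rT) = (94.60 − 1.8151)·e^(0.0327·12/12) = 92.7849 × 1.033241 = 95.8692
Value (long) = (F − K)·e^(−rT) = (95.8692 − 96.87) × 0.967829 = -0.9686
Value = -C$0.97

-C$0.97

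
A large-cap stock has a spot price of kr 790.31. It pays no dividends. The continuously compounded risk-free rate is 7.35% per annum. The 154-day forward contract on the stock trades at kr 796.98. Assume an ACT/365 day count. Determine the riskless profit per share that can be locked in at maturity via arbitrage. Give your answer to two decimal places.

Fair forward: F* = S·e^(carry·T), with carry = r = 0.0735
F* = 790.31 · e^(0.0735 × 154/365) = 790.31 · e^0.031011 = 790.31 × 1.031497 = kr 815.2024
Market kr 796.98 < fair kr 815.2024: forward underpriced → reverse cash-and-carry (short spot, go long the forward).
At maturity, profit = |F_mkt − F*| = |796.98 − 815.2024| = kr 18.22 per share

kr 18.22 per share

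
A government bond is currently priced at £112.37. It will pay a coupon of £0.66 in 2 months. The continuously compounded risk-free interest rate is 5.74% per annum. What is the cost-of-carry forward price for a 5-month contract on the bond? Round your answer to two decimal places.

PV(coupons) I = 0.66·e^(−0.0574·2/12)
I = 0.6537
F = (S − I)·e^(rT) = (112.37 − 0.6537) · e^(0.0574·5/12)
= 111.7163 · e^0.023917 = 111.7163 × 1.024205 = £114.42

£114.42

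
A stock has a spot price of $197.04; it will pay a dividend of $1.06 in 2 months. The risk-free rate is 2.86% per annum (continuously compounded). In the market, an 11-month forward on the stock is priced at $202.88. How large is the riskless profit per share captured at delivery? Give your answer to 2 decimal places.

PV(dividends) I = 1.06·e^(−0.0286·2/12) = 1.0550
Fair forward F* = (S − I)·e^(rT) = (197.04 − 1.0550)·e^0.026217 = 195.9850 × 1.026564 = 201.1911
Market $202.88 > fair 201.1911: forward overpriced → cash-and-carry (borrow at r, buy the stock and collect the dividends, short the forward).
Profit at T = |F_mkt − F*| = |202.88 − 201.1911| = $1.69 per share

$1.69 per share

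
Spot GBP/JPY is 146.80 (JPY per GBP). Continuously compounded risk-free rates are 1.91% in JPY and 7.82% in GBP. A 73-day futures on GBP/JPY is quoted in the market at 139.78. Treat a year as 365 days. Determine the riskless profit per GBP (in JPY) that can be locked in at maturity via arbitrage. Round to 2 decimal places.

5.30 per GBP (in JPY)

Fair futures: F* = S·e^(carry·T), with carry = (r_JPY − r_GBP) = 0.0191 − 0.0782 = -0.0591
F* = 146.80 · e^(-0.0591 × 73/365) = 146.80 · e^-0.011820 = 146.80 × 0.988250 = 145.0751
Market 139.78 < fair 145.0751: forward underpriced → reverse cash-and-carry (short spot, go long the forward).
At maturity, profit = |F_mkt − F*| = |139.78 − 145.0751| = 5.30 per GBP (in JPY)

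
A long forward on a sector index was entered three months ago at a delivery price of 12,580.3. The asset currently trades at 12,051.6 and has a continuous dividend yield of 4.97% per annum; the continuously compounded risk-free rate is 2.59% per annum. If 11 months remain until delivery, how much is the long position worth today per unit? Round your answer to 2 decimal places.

-770.27

Current fair forward for the remaining 11 months: F = S·e^((r − q)·T), (r − q) = 0.0259 − 0.0497 = -0.0238
F = 12051.6 · e^(-0.0238 × 11/12) = 12051.6 × 0.97841960 = 11791.5217
Value of long forward = (F − K)·e^(−rT) = (11791.5217 − 12580.3) · e^(−0.0259·11/12)
= -788.7783 × 0.97653795 = -770.27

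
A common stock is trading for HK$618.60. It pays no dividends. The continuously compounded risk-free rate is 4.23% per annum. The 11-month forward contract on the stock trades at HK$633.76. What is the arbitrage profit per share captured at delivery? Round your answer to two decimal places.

Fair forward: F* = S·e^(carry·T), with carry = r = 0.0423
F* = 618.60 · e^(0.0423 × 11/12) = 618.60 · e^0.038775 = 618.60 × 1.039537 = HK$643.0576
Market HK$633.76 < fair HK$643.0576: forward underpriced → reverse cash-and-carry (short spot, go long the forward).
At maturity, profit = |F_mkt − F*| = |633.76 − 643.0576| = HK$9.30 per share

HK$9.30 per share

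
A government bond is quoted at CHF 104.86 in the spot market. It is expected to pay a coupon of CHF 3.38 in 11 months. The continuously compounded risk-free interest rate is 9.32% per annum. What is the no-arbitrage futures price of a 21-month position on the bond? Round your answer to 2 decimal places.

PV(coupons) I = 3.38·e^(−0.0932·11/12)
I = 3.1032
F = (S − I)·e^(rT) = (104.86 − 3.1032) · e^(0.0932·21/12)
= 101.7568 · e^0.163100 = 101.7568 × 1.177154 = CHF 119.78

CHF 119.78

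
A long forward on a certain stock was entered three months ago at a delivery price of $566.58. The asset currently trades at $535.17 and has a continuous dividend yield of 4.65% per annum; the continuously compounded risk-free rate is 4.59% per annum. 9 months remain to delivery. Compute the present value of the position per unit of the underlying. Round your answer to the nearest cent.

Current fair forward for the remaining 9 months: F = S·e^((r − q)·T), (r − q) = 0.0459 − 0.0465 = -0.0006
F = 535.17 · e^(-0.0006 × 9/12) = 535.17 × 0.999550 = 534.9292
Value of long forward = (F − K)·e^(−rT) = (534.9292 − 566.58) · e^(−0.0459·9/12)
= -31.6508 × 0.966161 = -30.58

-$30.58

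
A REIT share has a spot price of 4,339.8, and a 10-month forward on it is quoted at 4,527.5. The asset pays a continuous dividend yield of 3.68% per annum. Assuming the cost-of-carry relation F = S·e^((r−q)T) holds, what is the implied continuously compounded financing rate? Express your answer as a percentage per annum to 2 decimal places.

From F = S·e^((r−q)T): (r − q) = ln(F/S)/T
ln(4527.5/4339.8) = ln(1.043251) = 0.042342
(r − q) = 0.042342 / (10/12) = 0.050810
r = ln(F/S)/T + q = 0.050810 + 0.0368 = 0.087610
r = 8.76%

8.76%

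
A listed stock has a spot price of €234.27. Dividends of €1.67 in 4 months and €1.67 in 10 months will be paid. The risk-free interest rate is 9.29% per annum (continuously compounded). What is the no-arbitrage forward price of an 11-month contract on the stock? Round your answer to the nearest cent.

PV(dividends) I = 1.67·e^(−0.0929·4/12) + 1.67·e^(−0.0929·10/12)
I = 1.6191 + 1.5456 = 3.1647
F = (S − I)·e^(rT) = (234.27 − 3.1647) · e^(0.0929·11/12)
= 231.1053 · e^0.085158 = 231.1053 × 1.088889 = €251.65

€251.65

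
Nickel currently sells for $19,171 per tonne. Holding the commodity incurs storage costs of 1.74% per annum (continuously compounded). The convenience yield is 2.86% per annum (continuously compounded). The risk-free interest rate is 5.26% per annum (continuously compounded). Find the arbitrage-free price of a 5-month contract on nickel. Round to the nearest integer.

$19,505 per tonne

Net carry = r + u − y = 0.0526 + 0.0174 − 0.0286 = 0.0414
F = S·e^((r+u−y)T) = 19171 · e^(0.0414 × 5/12) = 19171 · e^0.017250
= 19171 × 1.017400 = $19,505 per tonne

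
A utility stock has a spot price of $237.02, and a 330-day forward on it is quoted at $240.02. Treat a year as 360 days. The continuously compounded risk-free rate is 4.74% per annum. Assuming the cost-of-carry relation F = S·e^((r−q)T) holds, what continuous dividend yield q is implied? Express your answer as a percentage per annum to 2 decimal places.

3.37%

From F = S·e^((r−q)T): (r − q) = ln(F/S)/T
ln(240.02/237.02) = ln(1.012657) = 0.012578
(r − q) = 0.012578 / (330/360) = 0.013721
q = r − ln(F/S)/T = 0.0474 − 0.013721 = 0.033679
q = 3.37%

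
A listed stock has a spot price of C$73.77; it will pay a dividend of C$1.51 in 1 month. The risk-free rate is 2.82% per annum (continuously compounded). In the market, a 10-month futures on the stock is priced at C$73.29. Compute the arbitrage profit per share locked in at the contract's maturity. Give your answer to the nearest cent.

PV(dividends) I = 1.51·e^(−0.0282·1/12) = 1.5065
Fair futures F* = (S − I)·e^(rT) = (73.77 − 1.5065)·e^0.023500 = 72.2635 × 1.023778 = 73.9818
Market C$73.29 < fair 73.9818: forward underpriced → reverse cash-and-carry (short the stock, invest proceeds at r, pay the dividends, go long the forward).
Profit at T = |F_mkt − F*| = |73.29 − 73.9818| = C$0.69 per share

C$0.69 per share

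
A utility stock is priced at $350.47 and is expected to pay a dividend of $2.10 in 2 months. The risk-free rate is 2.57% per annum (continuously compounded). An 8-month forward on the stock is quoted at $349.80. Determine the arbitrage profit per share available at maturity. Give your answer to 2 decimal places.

$4.60 per share

PV(dividends) I = 2.10·e^(−0.0257·2/12) = 2.0910
Fair forward F* = (S − I)·e^(rT) = (350.47 − 2.0910)·e^0.017133 = 348.3790 × 1.017281 = 354.3993
Market $349.80 < fair 354.3993: forward underpriced → reverse cash-and-carry (short the stock, invest proceeds at r, pay the dividends, go long the forward).
Profit at T = |F_mkt − F*| = |349.80 − 354.3993| = $4.60 per share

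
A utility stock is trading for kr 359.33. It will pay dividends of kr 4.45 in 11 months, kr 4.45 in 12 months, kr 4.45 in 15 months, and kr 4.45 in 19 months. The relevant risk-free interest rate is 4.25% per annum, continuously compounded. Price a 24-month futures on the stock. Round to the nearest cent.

kr 372.78

PV(dividends) I = 4.45·e^(−0.0425·11/12) + 4.45·e^(−0.0425·12/12) + 4.45·e^(−0.0425·15/12) + 4.45·e^(−0.0425·19/12)
I = 4.2800 + 4.2648 + 4.2198 + 4.1604 = 16.9250
F = (S − I)·e^(rT) = (359.33 − 16.9250) · e^(0.0425·24/12)
= 342.4050 · e^0.085000 = 342.4050 × 1.088717 = kr 372.78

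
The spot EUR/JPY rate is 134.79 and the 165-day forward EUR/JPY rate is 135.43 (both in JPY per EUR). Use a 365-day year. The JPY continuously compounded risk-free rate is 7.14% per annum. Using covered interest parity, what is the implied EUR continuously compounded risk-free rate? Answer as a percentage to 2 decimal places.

6.09%

F = S·e^((r_JPY − r_EUR)T) ⇒ r_EUR = r_JPY − ln(F/S)/T
ln(135.43/134.79) = 0.004737; /(165/365) = 0.010479
r_EUR = 0.0714 − 0.010479 = 0.060921
r_EUR = 6.09%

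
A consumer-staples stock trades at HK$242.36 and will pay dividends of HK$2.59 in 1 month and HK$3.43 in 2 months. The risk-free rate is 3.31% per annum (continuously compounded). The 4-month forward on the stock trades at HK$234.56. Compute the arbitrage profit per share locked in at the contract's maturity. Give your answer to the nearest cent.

HK$4.43 per share

PV(dividends) I = 2.59·e^(−0.0331·1/12) + 3.43·e^(−0.0331·2/12) = 5.9940
Fair forward F* = (S − I)·e^(rT) = (242.36 − 5.9940)·e^0.011033 = 236.3660 × 1.011094 = 238.9882
Market HK$234.56 < fair 238.9882: forward underpriced → reverse cash-and-carry (short the stock, invest proceeds at r, pay the dividends, go long the forward).
Profit at T = |F_mkt − F*| = |234.56 − 238.9882| = HK$4.43 per share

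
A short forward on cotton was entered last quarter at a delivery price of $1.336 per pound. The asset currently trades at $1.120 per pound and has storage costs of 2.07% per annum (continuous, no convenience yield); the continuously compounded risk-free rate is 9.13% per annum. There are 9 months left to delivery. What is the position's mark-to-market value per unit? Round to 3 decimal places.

Current fair forward for the remaining 9 months: F = S·e^((r + u)·T), (r + u) = 0.0913 + 0.0207 = 0.1120
F = 1.120 · e^(0.1120 × 9/12) = 1.120 × 1.087629 = 1.2181
Value of long forward = (F − K)·e^(−rT) = (1.2181 − 1.336) · e^(−0.0913·9/12)
= -0.1179 × 0.933817 = -0.110
Short position value = −(long value) = $0.110

$0.110 per pound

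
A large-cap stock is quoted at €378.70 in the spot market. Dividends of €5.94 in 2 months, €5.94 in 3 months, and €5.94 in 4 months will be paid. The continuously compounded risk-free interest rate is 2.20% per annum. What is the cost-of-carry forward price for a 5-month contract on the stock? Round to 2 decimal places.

€364.30

PV(dividends) I = 5.94·e^(−0.0220·2/12) + 5.94·e^(−0.0220·3/12) + 5.94·e^(−0.0220·4/12)
I = 5.9183 + 5.9074 + 5.8966 = 17.7223
F = (S − I)·e^(rT) = (378.70 − 17.7223) · e^(0.0220·5/12)
= 360.9777 · e^0.009167 = 360.9777 × 1.009209 = €364.30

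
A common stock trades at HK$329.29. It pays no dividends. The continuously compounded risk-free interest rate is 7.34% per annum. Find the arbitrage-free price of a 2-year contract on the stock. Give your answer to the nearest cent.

F = S·e^(rT) = 329.29 · e^(0.0734 × 2)
= 329.29 · e^0.146800 = 329.29 × 1.158122
F = HK$381.36

HK$381.36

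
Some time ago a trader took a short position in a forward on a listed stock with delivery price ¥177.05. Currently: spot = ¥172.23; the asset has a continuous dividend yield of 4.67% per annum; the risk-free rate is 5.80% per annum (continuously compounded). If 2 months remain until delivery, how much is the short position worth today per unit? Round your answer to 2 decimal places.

Current fair forward for the remaining 2 months: F = S·e^((r − q)·T), (r − q) = 0.0580 − 0.0467 = 0.0113
F = 172.23 · e^(0.0113 × 2/12) = 172.23 × 1.001885 = 172.5547
Value of long forward = (F − K)·e^(−rT) = (172.5547 − 177.05) · e^(−0.0580·2/12)
= -4.4953 × 0.990380 = -4.45
Short position value = −(long value) = ¥4.45

¥4.45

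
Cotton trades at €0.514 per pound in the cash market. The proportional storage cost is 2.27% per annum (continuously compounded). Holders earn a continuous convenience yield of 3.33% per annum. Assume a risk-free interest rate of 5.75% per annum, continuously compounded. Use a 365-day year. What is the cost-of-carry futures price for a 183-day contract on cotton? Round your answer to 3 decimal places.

Net carry = r + u − y = 0.0575 + 0.0227 − 0.0333 = 0.0469
F = S·e^((r+u−y)T) = 0.514 · e^(0.0469 × 183/365) = 0.514 · e^0.023514
= 0.514 × 1.023793 = €0.526 per pound

€0.526 per pound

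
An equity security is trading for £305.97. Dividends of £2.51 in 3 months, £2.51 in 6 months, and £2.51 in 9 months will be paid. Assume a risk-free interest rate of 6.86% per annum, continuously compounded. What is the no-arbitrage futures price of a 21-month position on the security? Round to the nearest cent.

£336.79

PV(dividends) I = 2.51·e^(−0.0686·3/12) + 2.51·e^(−0.0686·6/12) + 2.51·e^(−0.0686·9/12)
I = 2.4673 + 2.4254 + 2.3841 = 7.2768
F = (S − I)·e^(rT) = (305.97 − 7.2768) · e^(0.0686·21/12)
= 298.6932 · e^0.120050 = 298.6932 × 1.127553 = £336.79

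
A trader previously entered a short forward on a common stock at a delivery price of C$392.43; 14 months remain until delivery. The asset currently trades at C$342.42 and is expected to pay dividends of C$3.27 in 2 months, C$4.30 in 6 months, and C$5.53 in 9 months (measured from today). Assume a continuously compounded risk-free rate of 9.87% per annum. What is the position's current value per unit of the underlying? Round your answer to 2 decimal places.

PV(remaining dividends) I = 3.27·e^(−0.0987·2/12) + 4.30·e^(−0.0987·6/12) + 5.53·e^(−0.0987·9/12) = 12.4450
Current forward F = (S − I)·e^(rT) = (342.42 − 12.4450)·e^(0.0987·14/12) = 329.9750 × 1.122042 = 370.2458
Value (long) = (F − K)·e^(−rT) = (370.2458 − 392.43) × 0.891232 = -19.7713
Short position value = −(long value) = C$19.77

C$19.77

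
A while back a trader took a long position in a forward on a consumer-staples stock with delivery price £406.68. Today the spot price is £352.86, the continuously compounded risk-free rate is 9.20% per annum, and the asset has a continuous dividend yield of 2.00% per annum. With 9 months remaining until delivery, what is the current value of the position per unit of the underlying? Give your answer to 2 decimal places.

-£31.96

Current fair forward for the remaining 9 months: F = S·e^((r − q)·T), (r − q) = 0.0920 − 0.0200 = 0.0720
F = 352.86 · e^(0.0720 × 9/12) = 352.86 × 1.055485 = 372.4384
Value of long forward = (F − K)·e^(−rT) = (372.4384 − 406.68) · e^(−0.0920·9/12)
= -34.2416 × 0.933327 = -31.96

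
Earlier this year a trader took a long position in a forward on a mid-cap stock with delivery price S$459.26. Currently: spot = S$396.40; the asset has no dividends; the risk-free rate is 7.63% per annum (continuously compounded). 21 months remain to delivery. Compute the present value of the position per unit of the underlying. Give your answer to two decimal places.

Current fair forward for the remaining 21 months: F = S·e^(r·T), r = 0.0763
F = 396.40 · e^(0.0763 × 21/12) = 396.40 × 1.142850 = 453.0257
Value of long forward = (F − K)·e^(−rT) = (453.0257 − 459.26) · e^(−0.0763·21/12)
= -6.2343 × 0.875006 = -5.46

-S$5.46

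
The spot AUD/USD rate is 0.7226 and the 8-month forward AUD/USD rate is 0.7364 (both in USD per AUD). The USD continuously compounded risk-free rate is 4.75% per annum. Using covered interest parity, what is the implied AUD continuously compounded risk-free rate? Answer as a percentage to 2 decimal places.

F = S·e^((r_USD − r_AUD)T) ⇒ r_AUD = r_USD − ln(F/S)/T
ln(0.7364/0.7226) = 0.018918; /(8/12) = 0.028377
r_AUD = 0.0475 − 0.028377 = 0.019123
r_AUD = 1.91%

1.91%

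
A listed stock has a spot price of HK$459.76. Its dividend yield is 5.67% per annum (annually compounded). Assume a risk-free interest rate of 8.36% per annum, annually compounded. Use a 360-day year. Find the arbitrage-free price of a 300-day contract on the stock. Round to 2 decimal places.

HK$469.49

F = S · (1+r)^T / (1+q)^T
= 459.76 × 1.069196 / 1.047032 = 459.76 × 1.021168
F = HK$469.49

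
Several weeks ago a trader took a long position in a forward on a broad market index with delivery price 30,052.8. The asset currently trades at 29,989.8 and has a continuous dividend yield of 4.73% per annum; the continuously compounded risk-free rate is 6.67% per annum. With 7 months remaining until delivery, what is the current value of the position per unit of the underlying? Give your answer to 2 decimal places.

Current fair forward for the remaining 7 months: F = S·e^((r − q)·T), (r − q) = 0.0667 − 0.0473 = 0.0194
F = 29989.8 · e^(0.0194 × 7/12) = 29989.8 × 1.01138094 = 30331.1121
Value of long forward = (F − K)·e^(−rT) = (30331.1121 − 30052.8) · e^(−0.0667·7/12)
= 278.3121 × 0.96183887 = 267.69

267.69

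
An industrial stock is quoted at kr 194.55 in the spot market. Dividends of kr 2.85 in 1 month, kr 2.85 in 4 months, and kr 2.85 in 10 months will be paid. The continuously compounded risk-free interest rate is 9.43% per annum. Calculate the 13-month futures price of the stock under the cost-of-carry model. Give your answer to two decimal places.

kr 206.37

PV(dividends) I = 2.85·e^(−0.0943·1/12) + 2.85·e^(−0.0943·4/12) + 2.85·e^(−0.0943·10/12)
I = 2.8277 + 2.7618 + 2.6346 = 8.2241
F = (S − I)·e^(rT) = (194.55 − 8.2241) · e^(0.0943·13/12)
= 186.3259 · e^0.102158 = 186.3259 × 1.107558 = kr 206.37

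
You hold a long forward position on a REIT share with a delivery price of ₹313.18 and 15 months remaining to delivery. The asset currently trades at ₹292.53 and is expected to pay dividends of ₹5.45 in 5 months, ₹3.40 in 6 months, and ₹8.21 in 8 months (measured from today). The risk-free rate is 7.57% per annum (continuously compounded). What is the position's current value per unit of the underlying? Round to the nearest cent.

-₹8.73

PV(remaining dividends) I = 5.45·e^(−0.0757·5/12) + 3.40·e^(−0.0757·6/12) + 8.21·e^(−0.0757·8/12) = 16.3604
Current forward F = (S − I)·e^(rT) = (292.53 − 16.3604)·e^(0.0757·15/12) = 276.1696 × 1.099247 = 303.5786
Value (long) = (F − K)·e^(−rT) = (303.5786 − 313.18) × 0.909714 = -8.7345
Value = -₹8.73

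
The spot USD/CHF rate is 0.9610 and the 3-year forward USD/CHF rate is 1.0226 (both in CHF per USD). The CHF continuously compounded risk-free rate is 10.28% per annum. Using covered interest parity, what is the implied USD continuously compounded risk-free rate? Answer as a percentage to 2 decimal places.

8.21%

F = S·e^((r_CHF − r_USD)T) ⇒ r_USD = r_CHF − ln(F/S)/T
ln(1.0226/0.9610) = 0.062129; /(3) = 0.020710
r_USD = 0.1028 − 0.020710 = 0.082090
r_USD = 8.21%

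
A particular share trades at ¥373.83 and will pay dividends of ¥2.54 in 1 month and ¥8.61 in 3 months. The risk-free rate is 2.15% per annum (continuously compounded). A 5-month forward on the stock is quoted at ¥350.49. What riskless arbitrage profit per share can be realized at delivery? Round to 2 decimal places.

¥15.50 per share

PV(dividends) I = 2.54·e^(−0.0215·1/12) + 8.61·e^(−0.0215·3/12) = 11.0993
Fair forward F* = (S − I)·e^(rT) = (373.83 − 11.0993)·e^0.008958 = 362.7307 × 1.008998 = 365.9946
Market ¥350.49 < fair 365.9946: forward underpriced → reverse cash-and-carry (short the stock, invest proceeds at r, pay the dividends, go long the forward).
Profit at T = |F_mkt − F*| = |350.49 − 365.9946| = ¥15.50 per share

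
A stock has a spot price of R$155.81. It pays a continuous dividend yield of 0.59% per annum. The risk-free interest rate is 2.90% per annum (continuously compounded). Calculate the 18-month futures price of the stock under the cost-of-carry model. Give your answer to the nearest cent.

R$161.30

F = S·e^((r − q)T) = 155.81 · e^((0.0290 − 0.0059) × 18/12)
= 155.81 · e^0.034650 = 155.81 × 1.035257
F = R$161.30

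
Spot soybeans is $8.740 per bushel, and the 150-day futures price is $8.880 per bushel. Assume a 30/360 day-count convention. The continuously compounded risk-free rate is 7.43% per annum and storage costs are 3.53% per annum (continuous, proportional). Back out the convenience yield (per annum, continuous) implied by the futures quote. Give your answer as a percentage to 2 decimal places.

F = S·e^((r+u−y)T) ⇒ (r+u−y) = ln(F/S)/T
ln(8.880/8.740) = 0.015891; /T ⇒ 0.038138
y = r + u − ln(F/S)/T = 0.0743 + 0.0353 − 0.038138 = 0.071462
y = 7.15%

7.15%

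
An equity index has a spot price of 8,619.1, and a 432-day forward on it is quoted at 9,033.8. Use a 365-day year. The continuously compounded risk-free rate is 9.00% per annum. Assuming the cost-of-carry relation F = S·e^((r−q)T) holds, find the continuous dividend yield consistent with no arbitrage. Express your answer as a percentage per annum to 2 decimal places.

From F = S·e^((r−q)T): (r − q) = ln(F/S)/T
ln(9033.8/8619.1) = ln(1.048114) = 0.046992
(r − q) = 0.046992 / (432/365) = 0.039704
q = r − ln(F/S)/T = 0.0900 − 0.039704 = 0.050296
q = 5.03%

5.03%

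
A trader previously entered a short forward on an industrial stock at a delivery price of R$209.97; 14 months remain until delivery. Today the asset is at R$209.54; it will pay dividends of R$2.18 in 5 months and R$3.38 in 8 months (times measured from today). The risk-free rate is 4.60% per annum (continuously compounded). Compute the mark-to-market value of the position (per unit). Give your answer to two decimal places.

-R$5.12

PV(remaining dividends) I = 2.18·e^(−0.0460·5/12) + 3.38·e^(−0.0460·8/12) = 5.4165
Current forward F = (S − I)·e^(rT) = (209.54 − 5.4165)·e^(0.0460·14/12) = 204.1235 × 1.055133 = 215.3774
Value (long) = (F − K)·e^(−rT) = (215.3774 − 209.97) × 0.947748 = 5.1249
Short position value = −(long value) = -R$5.12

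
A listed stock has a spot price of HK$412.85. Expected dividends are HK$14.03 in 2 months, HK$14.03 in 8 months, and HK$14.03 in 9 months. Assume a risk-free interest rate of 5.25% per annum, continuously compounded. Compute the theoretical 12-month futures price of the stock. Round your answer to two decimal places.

PV(dividends) I = 14.03·e^(−0.0525·2/12) + 14.03·e^(−0.0525·8/12) + 14.03·e^(−0.0525·9/12)
I = 13.9078 + 13.5474 + 13.4883 = 40.9435
F = (S − I)·e^(rT) = (412.85 − 40.9435) · e^(0.0525·12/12)
= 371.9065 · e^0.052500 = 371.9065 × 1.053903 = HK$391.95

HK$391.95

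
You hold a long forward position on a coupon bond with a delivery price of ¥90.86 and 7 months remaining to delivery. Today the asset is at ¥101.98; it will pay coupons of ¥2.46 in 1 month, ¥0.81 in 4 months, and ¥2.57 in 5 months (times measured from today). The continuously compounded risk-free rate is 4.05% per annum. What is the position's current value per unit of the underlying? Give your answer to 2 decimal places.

PV(remaining coupons) I = 2.46·e^(−0.0405·1/12) + 0.81·e^(−0.0405·4/12) + 2.57·e^(−0.0405·5/12) = 5.7778
Current forward F = (S − I)·e^(rT) = (101.98 − 5.7778)·e^(0.0405·7/12) = 96.2022 × 1.023906 = 98.5020
Value (long) = (F − K)·e^(−rT) = (98.5020 − 90.86) × 0.976652 = 7.4636
Value = ¥7.46

¥7.46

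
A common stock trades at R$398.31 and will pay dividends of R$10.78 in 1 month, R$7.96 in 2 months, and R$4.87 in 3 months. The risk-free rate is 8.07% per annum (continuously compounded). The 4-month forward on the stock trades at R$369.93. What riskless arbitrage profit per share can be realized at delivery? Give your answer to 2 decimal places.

R$15.27 per share

PV(dividends) I = 10.78·e^(−0.0807·1/12) + 7.96·e^(−0.0807·2/12) + 4.87·e^(−0.0807·3/12) = 23.3341
Fair forward F* = (S − I)·e^(rT) = (398.31 − 23.3341)·e^0.026900 = 374.9759 × 1.027265 = 385.1996
Market R$369.93 < fair 385.1996: forward underpriced → reverse cash-and-carry (short the stock, invest proceeds at r, pay the dividends, go long the forward).
Profit at T = |F_mkt − F*| = |369.93 − 385.1996| = R$15.27 per share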